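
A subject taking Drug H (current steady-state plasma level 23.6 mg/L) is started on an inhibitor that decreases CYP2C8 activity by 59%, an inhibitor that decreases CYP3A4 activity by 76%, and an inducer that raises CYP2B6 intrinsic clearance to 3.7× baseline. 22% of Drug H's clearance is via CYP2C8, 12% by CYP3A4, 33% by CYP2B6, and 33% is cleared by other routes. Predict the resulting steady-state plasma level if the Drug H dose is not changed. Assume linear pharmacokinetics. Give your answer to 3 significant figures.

14.1 mg/L

CYP2C8: 0.22 × 0.41 = 0.0902
CYP3A4: 0.12 × 0.24 = 0.0288
CYP2B6: 0.33 × 3.7 = 1.221
Other: 0.33 (unchanged)
New clearance relative to baseline: 0.0902 + 0.0288 + 1.221 + 0.33 = 1.67.
Steady-state plasma level ∝ 1/CL: new value = 23.6 / 1.67 = 14.1 mg/L.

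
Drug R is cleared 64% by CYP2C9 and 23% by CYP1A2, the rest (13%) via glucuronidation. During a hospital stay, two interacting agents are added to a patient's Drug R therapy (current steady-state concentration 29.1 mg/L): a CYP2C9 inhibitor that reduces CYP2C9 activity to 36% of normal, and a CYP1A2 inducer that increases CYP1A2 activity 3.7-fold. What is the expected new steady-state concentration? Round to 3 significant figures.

24.0 mg/L

The CYP2C9 pathway (64% of clearance) drops to 0.36× activity: 0.64 × 0.36 = 0.2304.
The CYP1A2 pathway (23% of clearance) rises to 3.7× activity: 0.23 × 3.7 = 0.851.
Non-CYP routes (13%) are unchanged.
Relative clearance = 0.2304 + 0.851 + 0.13 = 1.2114.
Dividing the baseline by the relative clearance: 29.1 / 1.2114 = 24.0 mg/L.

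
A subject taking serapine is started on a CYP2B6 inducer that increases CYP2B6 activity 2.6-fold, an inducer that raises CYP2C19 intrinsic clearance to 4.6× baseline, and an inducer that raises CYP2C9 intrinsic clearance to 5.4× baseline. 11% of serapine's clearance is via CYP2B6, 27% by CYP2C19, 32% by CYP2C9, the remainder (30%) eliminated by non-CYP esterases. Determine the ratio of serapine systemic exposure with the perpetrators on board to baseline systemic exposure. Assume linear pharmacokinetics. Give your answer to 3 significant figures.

The CYP2B6 pathway (11% of clearance) rises to 2.6× activity: 0.11 × 2.6 = 0.286.
The CYP2C19 pathway (27% of clearance) increases to 4.6× activity: 0.27 × 4.6 = 1.242.
The CYP2C9 pathway (32% of clearance) is boosted to 5.4× activity: 0.32 × 5.4 = 1.728.
Non-CYP routes (30%) are unchanged.
CL_new/CL_old = 0.286 + 1.242 + 1.728 + 0.3 = 3.556.
Systemic exposure ∝ 1/CL: fold-change = 1 / 3.556 = 0.281.

0.281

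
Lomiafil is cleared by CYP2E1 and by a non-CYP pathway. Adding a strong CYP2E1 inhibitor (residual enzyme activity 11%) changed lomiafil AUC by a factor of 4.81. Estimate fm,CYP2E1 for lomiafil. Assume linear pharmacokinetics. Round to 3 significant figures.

Call the CYP2E1 fraction fm. After the interaction, CL_new/CL_old = fm × 0.11 + (1 − fm).
AUC ratio = 1 / (new CL fraction), so new CL fraction = 1 / 4.81 = 0.2079.
fm × 0.11 + 1 − fm = 0.2079  ⇒  fm × (0.11 − 1) = −0.7921  ⇒  fm = 0.890.

0.890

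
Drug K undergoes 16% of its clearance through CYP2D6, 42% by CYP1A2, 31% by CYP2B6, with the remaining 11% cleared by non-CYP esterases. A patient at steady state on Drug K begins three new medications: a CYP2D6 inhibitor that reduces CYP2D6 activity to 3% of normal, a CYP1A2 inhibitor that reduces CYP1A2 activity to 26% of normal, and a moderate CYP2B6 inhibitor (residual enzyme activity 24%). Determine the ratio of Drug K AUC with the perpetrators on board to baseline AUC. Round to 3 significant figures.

The CYP2D6 pathway (16% of clearance) is reduced to 0.03× activity: 0.16 × 0.03 = 0.0048.
The CYP1A2 pathway (42% of clearance) falls to 0.26× activity: 0.42 × 0.26 = 0.1092.
The CYP2B6 pathway (31% of clearance) falls to 0.24× activity: 0.31 × 0.24 = 0.0744.
Non-CYP routes (11%) are unchanged.
CL_new/CL_old = 0.0048 + 0.1092 + 0.0744 + 0.11 = 0.2984.
Net AUC ratio = 1 / 0.2984 = 3.35.

3.35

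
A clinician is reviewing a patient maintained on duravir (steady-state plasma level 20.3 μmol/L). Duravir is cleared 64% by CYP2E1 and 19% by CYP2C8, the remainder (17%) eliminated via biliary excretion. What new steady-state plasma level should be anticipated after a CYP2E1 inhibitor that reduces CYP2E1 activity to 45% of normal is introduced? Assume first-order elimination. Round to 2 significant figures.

The CYP2E1 pathway (64% of clearance) falls to 0.45× activity: 0.64 × 0.45 = 0.288.
CYP2C8 (19%) and the residual 17% are unaffected.
CL_new/CL_old = 0.288 + 0.19 + 0.17 = 0.648.
New steady-state plasma level = baseline ÷ relative clearance = 20.3 / 0.648 = 31 μmol/L.

31 μmol/L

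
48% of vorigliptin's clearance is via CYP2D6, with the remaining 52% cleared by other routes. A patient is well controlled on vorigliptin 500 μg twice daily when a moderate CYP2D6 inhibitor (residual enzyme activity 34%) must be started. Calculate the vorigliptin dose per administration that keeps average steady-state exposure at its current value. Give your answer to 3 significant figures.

342 μg

The CYP2D6 pathway (48% of clearance) is reduced to 0.34× activity: 0.48 × 0.34 = 0.1632.
Non-CYP routes (52%) are unchanged.
CL_new/CL_old = 0.1632 + 0.52 = 0.6832.
Exposure is unchanged when dose changes in proportion to clearance. New dose = 500 μg × 0.6832 = 342 μg.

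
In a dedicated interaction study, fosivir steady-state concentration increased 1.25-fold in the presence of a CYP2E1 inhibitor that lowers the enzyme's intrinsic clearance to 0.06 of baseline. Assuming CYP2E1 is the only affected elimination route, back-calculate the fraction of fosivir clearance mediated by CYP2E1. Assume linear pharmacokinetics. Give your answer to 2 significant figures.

CL'/CL = 1 / 1.25 = 0.8
0.06·fm + (1 − fm) = 0.8
fm = (0.8 − 1) / (0.06 − 1) = 0.21

0.21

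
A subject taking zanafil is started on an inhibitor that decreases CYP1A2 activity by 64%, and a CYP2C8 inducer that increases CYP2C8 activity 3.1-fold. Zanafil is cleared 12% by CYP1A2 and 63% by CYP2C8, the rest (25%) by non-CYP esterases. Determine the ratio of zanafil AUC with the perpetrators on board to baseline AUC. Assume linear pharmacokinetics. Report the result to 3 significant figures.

The CYP1A2 pathway (12% of clearance) falls to 0.36× activity: 0.12 × 0.36 = 0.0432.
The CYP2C8 pathway (63% of clearance) rises to 3.1× activity: 0.63 × 3.1 = 1.953.
The remaining 25% of clearance is unaffected.
New clearance relative to baseline: 0.0432 + 1.953 + 0.25 = 2.2462.
Because AUC varies inversely with clearance, the combined effect is 1 / 2.2462 = 0.445.

0.445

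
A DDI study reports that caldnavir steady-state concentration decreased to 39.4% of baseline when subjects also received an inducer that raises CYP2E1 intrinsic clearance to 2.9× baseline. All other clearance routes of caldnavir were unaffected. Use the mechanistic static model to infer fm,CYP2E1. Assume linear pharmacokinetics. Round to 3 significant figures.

Let x = fm,CYP2E1. Because steady-state concentration ∝ 1/CL, relative clearance rose to 1/0.394 = 2.538.
Setting x·2.9 + (1 − x) = 2.538 and solving: x = (2.538 − 1)/(2.9 − 1) = 0.810.

0.810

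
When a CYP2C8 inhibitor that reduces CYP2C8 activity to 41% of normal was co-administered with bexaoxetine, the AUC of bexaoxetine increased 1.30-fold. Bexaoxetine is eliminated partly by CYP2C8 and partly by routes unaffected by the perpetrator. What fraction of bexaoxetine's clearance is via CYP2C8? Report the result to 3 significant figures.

0.391

Let x = fm,CYP2C8. Because AUC ∝ 1/CL, relative clearance fell to 1/1.30 = 0.7692.
Only the CYP2C8 route changed, so 0.7692 = x·0.41 + (1 − x), giving x = 0.391.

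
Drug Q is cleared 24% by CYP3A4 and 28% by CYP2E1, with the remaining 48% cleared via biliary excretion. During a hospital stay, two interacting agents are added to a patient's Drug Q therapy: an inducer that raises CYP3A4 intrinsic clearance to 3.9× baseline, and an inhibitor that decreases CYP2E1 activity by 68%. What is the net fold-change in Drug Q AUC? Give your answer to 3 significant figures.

0.664

The CYP3A4 pathway (24% of clearance) is boosted to 3.9× activity: 0.24 × 3.9 = 0.936.
The CYP2E1 pathway (28% of clearance) drops to 0.32× activity: 0.28 × 0.32 = 0.0896.
Non-CYP routes (48%) are unchanged.
New clearance relative to baseline: 0.936 + 0.0896 + 0.48 = 1.5056.
AUC ∝ 1/CL: fold-change = 1 / 1.5056 = 0.664.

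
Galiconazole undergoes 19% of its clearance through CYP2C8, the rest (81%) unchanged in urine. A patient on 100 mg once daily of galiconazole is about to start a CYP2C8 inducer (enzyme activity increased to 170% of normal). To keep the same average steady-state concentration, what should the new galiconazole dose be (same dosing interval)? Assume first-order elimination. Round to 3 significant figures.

CYP2C8: 0.19 × 1.7 = 0.323
Other: 0.81 (unchanged)
New clearance relative to baseline: 0.323 + 0.81 = 1.133.
To maintain the same steady-state level, dose must scale with clearance: new dose = 100 × 1.133 = 113 mg.

113 mg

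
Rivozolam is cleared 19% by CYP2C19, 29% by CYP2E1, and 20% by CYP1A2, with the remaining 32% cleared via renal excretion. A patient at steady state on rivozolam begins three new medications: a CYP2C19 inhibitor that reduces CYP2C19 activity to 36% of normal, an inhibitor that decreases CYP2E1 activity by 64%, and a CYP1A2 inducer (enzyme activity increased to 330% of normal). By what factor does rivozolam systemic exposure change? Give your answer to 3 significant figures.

The CYP2C19 pathway (19% of clearance) drops to 0.36× activity: 0.19 × 0.36 = 0.0684.
The CYP2E1 pathway (29% of clearance) drops to 0.36× activity: 0.29 × 0.36 = 0.1044.
The CYP1A2 pathway (20% of clearance) rises to 3.3× activity: 0.2 × 3.3 = 0.66.
The remaining 32% of clearance is unaffected.
New clearance relative to baseline: 0.0684 + 0.1044 + 0.66 + 0.32 = 1.1528.
Systemic exposure ∝ 1/CL: fold-change = 1 / 1.1528 = 0.867.

0.867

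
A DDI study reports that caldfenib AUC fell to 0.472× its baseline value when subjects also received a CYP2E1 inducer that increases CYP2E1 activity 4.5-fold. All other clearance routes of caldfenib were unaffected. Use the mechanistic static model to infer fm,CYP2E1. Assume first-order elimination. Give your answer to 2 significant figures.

0.32

Let fm be the CYP2E1 fraction. New clearance relative to baseline = fm × 4.5 + (1 − fm).
AUC ratio = 1 / (new CL fraction), so new CL fraction = 1 / 0.472 = 2.119.
fm × 4.5 + 1 − fm = 2.119  ⇒  fm × (4.5 − 1) = 1.119  ⇒  fm = 0.32.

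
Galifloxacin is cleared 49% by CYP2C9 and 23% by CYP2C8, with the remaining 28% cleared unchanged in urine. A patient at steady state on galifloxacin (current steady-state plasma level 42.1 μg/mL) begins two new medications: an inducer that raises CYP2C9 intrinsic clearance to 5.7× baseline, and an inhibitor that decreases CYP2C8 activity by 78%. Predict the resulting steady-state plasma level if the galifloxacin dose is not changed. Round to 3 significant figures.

13.5 μg/mL

The CYP2C9 pathway (49% of clearance) rises to 5.7× activity: 0.49 × 5.7 = 2.793.
The CYP2C8 pathway (23% of clearance) is reduced to 0.22× activity: 0.23 × 0.22 = 0.0506.
Non-CYP routes (28%) are unchanged.
Relative clearance = 2.793 + 0.0506 + 0.28 = 3.1236.
Dividing the baseline by the relative clearance: 42.1 / 3.1236 = 13.5 μg/mL.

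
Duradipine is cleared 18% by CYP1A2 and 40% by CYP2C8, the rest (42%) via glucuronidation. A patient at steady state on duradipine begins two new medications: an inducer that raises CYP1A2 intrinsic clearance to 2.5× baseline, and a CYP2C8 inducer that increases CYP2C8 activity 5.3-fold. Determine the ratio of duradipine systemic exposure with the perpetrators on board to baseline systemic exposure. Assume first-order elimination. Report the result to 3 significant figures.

0.334

The CYP1A2 pathway (18% of clearance) is boosted to 2.5× activity: 0.18 × 2.5 = 0.45.
The CYP2C8 pathway (40% of clearance) rises to 5.3× activity: 0.4 × 5.3 = 2.12.
Non-CYP routes (42%) are unchanged.
Relative clearance = 0.45 + 2.12 + 0.42 = 2.99.
Net systemic exposure ratio = 1 / 2.99 = 0.334.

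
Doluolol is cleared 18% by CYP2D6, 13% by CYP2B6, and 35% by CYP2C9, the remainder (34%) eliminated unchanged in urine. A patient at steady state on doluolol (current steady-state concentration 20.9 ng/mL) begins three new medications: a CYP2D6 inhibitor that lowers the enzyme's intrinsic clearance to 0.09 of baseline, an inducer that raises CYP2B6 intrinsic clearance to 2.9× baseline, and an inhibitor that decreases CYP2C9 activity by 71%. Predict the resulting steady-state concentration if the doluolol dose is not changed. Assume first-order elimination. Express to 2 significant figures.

The CYP2D6 pathway (18% of clearance) is reduced to 0.09× activity: 0.18 × 0.09 = 0.0162.
The CYP2B6 pathway (13% of clearance) rises to 2.9× activity: 0.13 × 2.9 = 0.377.
The CYP2C9 pathway (35% of clearance) is reduced to 0.29× activity: 0.35 × 0.29 = 0.1015.
Non-CYP routes (34%) are unchanged.
CL_new/CL_old = 0.0162 + 0.377 + 0.1015 + 0.34 = 0.8347.
Dividing the baseline by the relative clearance: 20.9 / 0.8347 = 25 ng/mL.

25 ng/mL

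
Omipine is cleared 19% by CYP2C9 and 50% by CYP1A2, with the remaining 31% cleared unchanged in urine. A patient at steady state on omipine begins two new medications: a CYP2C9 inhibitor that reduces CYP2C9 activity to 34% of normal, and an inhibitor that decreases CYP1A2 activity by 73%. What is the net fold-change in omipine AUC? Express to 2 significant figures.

2.0

CYP2C9: 0.19 × 0.34 = 0.0646
CYP1A2: 0.5 × 0.27 = 0.135
Other: 0.31 (unchanged)
Relative clearance = 0.0646 + 0.135 + 0.31 = 0.5096.
AUC ∝ 1/CL: fold-change = 1 / 0.5096 = 2.0.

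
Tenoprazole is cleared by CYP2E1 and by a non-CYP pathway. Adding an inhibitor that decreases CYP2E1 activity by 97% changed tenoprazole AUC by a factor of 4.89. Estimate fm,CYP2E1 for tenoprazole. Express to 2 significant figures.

CL'/CL = 1 / 4.89 = 0.2045
0.03·fm + (1 − fm) = 0.2045
fm = (0.2045 − 1) / (0.03 − 1) = 0.82

0.82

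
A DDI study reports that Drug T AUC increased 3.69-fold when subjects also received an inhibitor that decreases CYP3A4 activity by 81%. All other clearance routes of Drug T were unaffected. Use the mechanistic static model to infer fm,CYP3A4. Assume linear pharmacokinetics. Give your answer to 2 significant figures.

Write x for the fraction cleared via CYP3A4. The observed AUC change means clearance fell to 1/3.69 = 0.271 of baseline.
Setting x·0.19 + (1 − x) = 0.271 and solving: x = (0.271 − 1)/(0.19 − 1) = 0.90.

0.90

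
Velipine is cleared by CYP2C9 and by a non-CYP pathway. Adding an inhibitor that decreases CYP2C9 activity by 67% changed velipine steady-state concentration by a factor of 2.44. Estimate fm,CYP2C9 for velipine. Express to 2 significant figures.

0.88

CL'/CL = 1 / 2.44 = 0.4098
0.33·fm + (1 − fm) = 0.4098
fm = (0.4098 − 1) / (0.33 − 1) = 0.88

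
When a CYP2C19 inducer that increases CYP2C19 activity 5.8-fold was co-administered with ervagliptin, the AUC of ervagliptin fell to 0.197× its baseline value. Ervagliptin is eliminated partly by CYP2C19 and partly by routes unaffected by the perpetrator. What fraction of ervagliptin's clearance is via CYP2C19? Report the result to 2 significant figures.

0.85

Write x for the fraction cleared via CYP2C19. The observed AUC change means clearance rose to 1/0.197 = 5.076 of baseline.
Setting x·5.8 + (1 − x) = 5.076 and solving: x = (5.076 − 1)/(5.8 − 1) = 0.85.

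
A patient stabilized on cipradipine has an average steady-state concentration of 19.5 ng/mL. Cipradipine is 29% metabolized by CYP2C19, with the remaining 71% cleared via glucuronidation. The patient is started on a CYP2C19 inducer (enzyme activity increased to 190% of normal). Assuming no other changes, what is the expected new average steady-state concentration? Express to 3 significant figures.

15.5 ng/mL

CYP2C19: 0.29 × 1.9 = 0.551
Other: 0.71 (unchanged)
New clearance relative to baseline: 0.551 + 0.71 = 1.261.
Average steady-state concentration ∝ 1/CL, so new value = 19.5 / 1.261 = 15.5 ng/mL.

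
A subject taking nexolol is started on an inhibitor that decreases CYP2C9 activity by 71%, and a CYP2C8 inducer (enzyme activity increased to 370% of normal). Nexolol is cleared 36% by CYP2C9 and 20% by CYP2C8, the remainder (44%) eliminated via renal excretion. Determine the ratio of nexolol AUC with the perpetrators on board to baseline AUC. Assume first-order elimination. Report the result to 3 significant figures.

CYP2C9: 0.36 × 0.29 = 0.1044
CYP2C8: 0.2 × 3.7 = 0.74
Other: 0.44 (unchanged)
CL_new/CL_old = 0.1044 + 0.74 + 0.44 = 1.2844.
Net AUC ratio = 1 / 1.2844 = 0.779.

0.779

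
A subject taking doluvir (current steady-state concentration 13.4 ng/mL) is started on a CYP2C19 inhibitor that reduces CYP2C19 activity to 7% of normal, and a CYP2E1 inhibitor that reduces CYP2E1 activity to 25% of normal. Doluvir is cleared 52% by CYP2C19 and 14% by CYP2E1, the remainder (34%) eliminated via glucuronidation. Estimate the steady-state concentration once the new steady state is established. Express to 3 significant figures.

32.6 ng/mL

The CYP2C19 pathway (52% of clearance) is reduced to 0.07× activity: 0.52 × 0.07 = 0.0364.
The CYP2E1 pathway (14% of clearance) drops to 0.25× activity: 0.14 × 0.25 = 0.035.
The remaining 34% of clearance is unaffected.
New clearance relative to baseline: 0.0364 + 0.035 + 0.34 = 0.4114.
New steady-state concentration = 13.4 / 0.4114 = 32.6 ng/mL (concentration scales inversely with clearance).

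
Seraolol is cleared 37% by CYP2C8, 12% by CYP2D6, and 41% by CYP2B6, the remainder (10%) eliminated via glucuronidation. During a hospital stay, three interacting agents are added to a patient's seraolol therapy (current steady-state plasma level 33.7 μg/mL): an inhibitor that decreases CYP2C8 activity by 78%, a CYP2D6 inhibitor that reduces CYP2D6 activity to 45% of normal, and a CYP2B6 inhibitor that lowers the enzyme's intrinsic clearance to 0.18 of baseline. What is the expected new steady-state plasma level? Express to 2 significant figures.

1.1 × 10² μg/mL

CYP2C8: 0.37 × 0.22 = 0.0814
CYP2D6: 0.12 × 0.45 = 0.054
CYP2B6: 0.41 × 0.18 = 0.0738
Other: 0.1 (unchanged)
CL_new/CL_old = 0.0814 + 0.054 + 0.0738 + 0.1 = 0.3092.
Steady-state plasma level ∝ 1/CL: new value = 33.7 / 0.3092 = 1.1 × 10² μg/mL.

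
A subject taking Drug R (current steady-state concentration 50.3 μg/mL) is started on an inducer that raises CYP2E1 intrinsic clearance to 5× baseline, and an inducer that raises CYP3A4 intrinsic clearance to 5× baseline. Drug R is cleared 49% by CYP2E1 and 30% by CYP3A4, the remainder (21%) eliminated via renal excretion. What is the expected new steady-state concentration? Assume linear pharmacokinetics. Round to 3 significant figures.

12.1 μg/mL

The CYP2E1 pathway (49% of clearance) increases to 5× activity: 0.49 × 5 = 2.45.
The CYP3A4 pathway (30% of clearance) increases to 5× activity: 0.3 × 5 = 1.5.
Non-CYP routes (21%) are unchanged.
CL_new/CL_old = 2.45 + 1.5 + 0.21 = 4.16.
New steady-state concentration = 50.3 / 4.16 = 12.1 μg/mL (concentration scales inversely with clearance).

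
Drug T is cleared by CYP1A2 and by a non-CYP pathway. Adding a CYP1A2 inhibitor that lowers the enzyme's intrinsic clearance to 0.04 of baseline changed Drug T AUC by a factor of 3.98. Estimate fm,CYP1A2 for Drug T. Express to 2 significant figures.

Write x for the fraction cleared via CYP1A2. The observed AUC change means clearance fell to 1/3.98 = 0.2513 of baseline.
Setting x·0.04 + (1 − x) = 0.2513 and solving: x = (0.2513 − 1)/(0.04 − 1) = 0.78.

0.78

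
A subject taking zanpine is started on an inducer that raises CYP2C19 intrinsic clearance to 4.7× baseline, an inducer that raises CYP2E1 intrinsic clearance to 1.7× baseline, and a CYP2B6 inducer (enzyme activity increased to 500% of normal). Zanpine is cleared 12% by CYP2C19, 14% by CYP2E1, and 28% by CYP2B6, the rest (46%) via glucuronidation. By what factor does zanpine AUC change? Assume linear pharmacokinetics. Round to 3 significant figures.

0.376

CYP2C19: 0.12 × 4.7 = 0.564
CYP2E1: 0.14 × 1.7 = 0.238
CYP2B6: 0.28 × 5 = 1.4
Other: 0.46 (unchanged)
CL_new/CL_old = 0.564 + 0.238 + 1.4 + 0.46 = 2.662.
Net AUC ratio = 1 / 2.662 = 0.376.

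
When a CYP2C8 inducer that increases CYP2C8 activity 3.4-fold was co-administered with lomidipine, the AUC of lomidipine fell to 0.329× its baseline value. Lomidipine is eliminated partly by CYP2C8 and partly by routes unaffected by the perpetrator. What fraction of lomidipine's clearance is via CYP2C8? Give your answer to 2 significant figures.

Call the CYP2C8 fraction fm. After the interaction, CL_new/CL_old = fm × 3.4 + (1 − fm).
AUC ratio = 1 / (new CL fraction), so new CL fraction = 1 / 0.329 = 3.04.
fm × 3.4 + 1 − fm = 3.04  ⇒  fm × (3.4 − 1) = 2.04  ⇒  fm = 0.85.

0.85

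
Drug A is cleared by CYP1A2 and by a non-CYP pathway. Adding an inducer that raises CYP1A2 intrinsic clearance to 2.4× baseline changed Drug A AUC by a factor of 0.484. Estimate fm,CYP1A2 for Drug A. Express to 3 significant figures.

CL'/CL = 1 / 0.484 = 2.066
2.4·fm + (1 − fm) = 2.066
fm = (2.066 − 1) / (2.4 − 1) = 0.762

0.762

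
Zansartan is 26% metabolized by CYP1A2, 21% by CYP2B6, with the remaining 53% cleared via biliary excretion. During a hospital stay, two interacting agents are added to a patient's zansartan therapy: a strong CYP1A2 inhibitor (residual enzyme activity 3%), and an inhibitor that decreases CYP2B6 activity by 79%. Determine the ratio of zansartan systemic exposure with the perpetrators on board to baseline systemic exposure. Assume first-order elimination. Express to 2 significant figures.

The CYP1A2 pathway (26% of clearance) falls to 0.03× activity: 0.26 × 0.03 = 0.0078.
The CYP2B6 pathway (21% of clearance) is reduced to 0.21× activity: 0.21 × 0.21 = 0.0441.
Non-CYP routes (53%) are unchanged.
CL_new/CL_old = 0.0078 + 0.0441 + 0.53 = 0.5819.
Because systemic exposure varies inversely with clearance, the combined effect is 1 / 0.5819 = 1.7.

1.7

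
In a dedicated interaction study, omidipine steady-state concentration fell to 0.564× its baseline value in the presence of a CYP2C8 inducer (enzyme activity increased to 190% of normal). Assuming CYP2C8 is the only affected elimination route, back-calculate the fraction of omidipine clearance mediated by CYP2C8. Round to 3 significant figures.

0.859

CL'/CL = 1 / 0.564 = 1.773
1.9·fm + (1 − fm) = 1.773
fm = (1.773 − 1) / (1.9 − 1) = 0.859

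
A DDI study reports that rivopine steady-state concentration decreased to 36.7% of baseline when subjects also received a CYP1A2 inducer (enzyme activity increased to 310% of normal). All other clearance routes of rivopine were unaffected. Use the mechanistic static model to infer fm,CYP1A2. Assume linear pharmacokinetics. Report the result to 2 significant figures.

CL'/CL = 1 / 0.367 = 2.725
3.1·fm + (1 − fm) = 2.725
fm = (2.725 − 1) / (3.1 − 1) = 0.82

0.82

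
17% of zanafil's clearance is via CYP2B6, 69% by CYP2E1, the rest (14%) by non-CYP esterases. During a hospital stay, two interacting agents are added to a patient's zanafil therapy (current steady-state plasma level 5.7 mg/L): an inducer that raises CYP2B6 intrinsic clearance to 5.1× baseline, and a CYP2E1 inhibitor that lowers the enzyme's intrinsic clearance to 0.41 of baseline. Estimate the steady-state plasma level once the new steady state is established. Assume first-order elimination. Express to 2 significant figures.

The CYP2B6 pathway (17% of clearance) increases to 5.1× activity: 0.17 × 5.1 = 0.867.
The CYP2E1 pathway (69% of clearance) is reduced to 0.41× activity: 0.69 × 0.41 = 0.2829.
Non-CYP routes (14%) are unchanged.
CL_new/CL_old = 0.867 + 0.2829 + 0.14 = 1.2899.
Dividing the baseline by the relative clearance: 5.7 / 1.2899 = 4.4 mg/L.

4.4 mg/L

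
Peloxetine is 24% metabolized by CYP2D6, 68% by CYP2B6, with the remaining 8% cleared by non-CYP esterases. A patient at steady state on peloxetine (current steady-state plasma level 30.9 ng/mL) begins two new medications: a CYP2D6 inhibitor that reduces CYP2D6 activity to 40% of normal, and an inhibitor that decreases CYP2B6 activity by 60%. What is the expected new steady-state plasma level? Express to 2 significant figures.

The CYP2D6 pathway (24% of clearance) is reduced to 0.4× activity: 0.24 × 0.4 = 0.096.
The CYP2B6 pathway (68% of clearance) drops to 0.4× activity: 0.68 × 0.4 = 0.272.
Non-CYP routes (8%) are unchanged.
Relative clearance = 0.096 + 0.272 + 0.08 = 0.448.
Steady-state plasma level ∝ 1/CL: new value = 30.9 / 0.448 = 69 ng/mL.

69 ng/mL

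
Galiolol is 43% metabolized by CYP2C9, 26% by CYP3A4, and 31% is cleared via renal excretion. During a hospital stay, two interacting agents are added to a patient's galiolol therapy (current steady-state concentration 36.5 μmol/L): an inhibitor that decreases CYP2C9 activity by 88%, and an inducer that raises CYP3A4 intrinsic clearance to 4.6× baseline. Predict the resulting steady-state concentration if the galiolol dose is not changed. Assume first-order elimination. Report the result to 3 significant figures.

23.4 μmol/L

The CYP2C9 pathway (43% of clearance) is reduced to 0.12× activity: 0.43 × 0.12 = 0.0516.
The CYP3A4 pathway (26% of clearance) rises to 4.6× activity: 0.26 × 4.6 = 1.196.
The remaining 31% of clearance is unaffected.
Relative clearance = 0.0516 + 1.196 + 0.31 = 1.5576.
New steady-state concentration = 36.5 / 1.5576 = 23.4 μmol/L (concentration scales inversely with clearance).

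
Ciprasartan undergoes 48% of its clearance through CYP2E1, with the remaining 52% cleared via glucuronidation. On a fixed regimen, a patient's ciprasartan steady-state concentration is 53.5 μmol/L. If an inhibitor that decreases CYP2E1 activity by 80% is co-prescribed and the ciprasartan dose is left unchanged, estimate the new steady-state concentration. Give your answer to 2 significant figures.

CYP2E1: 0.48 × 0.2 = 0.096
Other: 0.52 (unchanged)
New clearance relative to baseline: 0.096 + 0.52 = 0.616.
New steady-state concentration = baseline ÷ relative clearance = 53.5 / 0.616 = 87 μmol/L.

87 μmol/L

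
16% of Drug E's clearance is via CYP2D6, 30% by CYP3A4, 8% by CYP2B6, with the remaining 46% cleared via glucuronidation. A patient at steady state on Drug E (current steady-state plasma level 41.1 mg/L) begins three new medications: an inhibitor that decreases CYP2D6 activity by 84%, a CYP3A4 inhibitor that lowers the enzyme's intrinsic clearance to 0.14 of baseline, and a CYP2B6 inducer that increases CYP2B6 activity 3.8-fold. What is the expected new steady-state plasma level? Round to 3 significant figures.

49.4 mg/L

The CYP2D6 pathway (16% of clearance) drops to 0.16× activity: 0.16 × 0.16 = 0.0256.
The CYP3A4 pathway (30% of clearance) drops to 0.14× activity: 0.3 × 0.14 = 0.042.
The CYP2B6 pathway (8% of clearance) is boosted to 3.8× activity: 0.08 × 3.8 = 0.304.
The remaining 46% of clearance is unaffected.
New clearance relative to baseline: 0.0256 + 0.042 + 0.304 + 0.46 = 0.8316.
New steady-state plasma level = 41.1 / 0.8316 = 49.4 mg/L (concentration scales inversely with clearance).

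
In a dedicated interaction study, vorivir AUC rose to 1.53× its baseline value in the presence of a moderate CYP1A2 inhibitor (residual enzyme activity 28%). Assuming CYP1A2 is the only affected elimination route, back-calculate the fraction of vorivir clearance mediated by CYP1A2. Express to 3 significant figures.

0.481

CL'/CL = 1 / 1.53 = 0.6536
0.28·fm + (1 − fm) = 0.6536
fm = (0.6536 − 1) / (0.28 − 1) = 0.481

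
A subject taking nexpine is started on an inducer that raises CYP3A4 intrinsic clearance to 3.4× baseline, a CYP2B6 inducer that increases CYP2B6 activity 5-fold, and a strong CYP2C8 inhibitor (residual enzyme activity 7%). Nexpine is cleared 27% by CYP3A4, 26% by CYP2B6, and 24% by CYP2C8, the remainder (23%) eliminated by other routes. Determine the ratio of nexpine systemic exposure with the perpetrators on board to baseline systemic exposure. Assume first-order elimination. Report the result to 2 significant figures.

The CYP3A4 pathway (27% of clearance) rises to 3.4× activity: 0.27 × 3.4 = 0.918.
The CYP2B6 pathway (26% of clearance) increases to 5× activity: 0.26 × 5 = 1.3.
The CYP2C8 pathway (24% of clearance) drops to 0.07× activity: 0.24 × 0.07 = 0.0168.
Non-CYP routes (23%) are unchanged.
Relative clearance = 0.918 + 1.3 + 0.0168 + 0.23 = 2.4648.
Because systemic exposure varies inversely with clearance, the combined effect is 1 / 2.4648 = 0.41.

0.41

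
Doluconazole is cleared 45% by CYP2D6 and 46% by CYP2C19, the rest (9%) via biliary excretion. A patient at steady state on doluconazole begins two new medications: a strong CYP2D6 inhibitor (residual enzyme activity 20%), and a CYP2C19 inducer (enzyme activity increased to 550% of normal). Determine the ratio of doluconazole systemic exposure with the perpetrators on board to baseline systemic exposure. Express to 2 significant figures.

0.37

The CYP2D6 pathway (45% of clearance) is reduced to 0.2× activity: 0.45 × 0.2 = 0.09.
The CYP2C19 pathway (46% of clearance) is boosted to 5.5× activity: 0.46 × 5.5 = 2.53.
The remaining 9% of clearance is unaffected.
Relative clearance = 0.09 + 2.53 + 0.09 = 2.71.
Because systemic exposure varies inversely with clearance, the combined effect is 1 / 2.71 = 0.37.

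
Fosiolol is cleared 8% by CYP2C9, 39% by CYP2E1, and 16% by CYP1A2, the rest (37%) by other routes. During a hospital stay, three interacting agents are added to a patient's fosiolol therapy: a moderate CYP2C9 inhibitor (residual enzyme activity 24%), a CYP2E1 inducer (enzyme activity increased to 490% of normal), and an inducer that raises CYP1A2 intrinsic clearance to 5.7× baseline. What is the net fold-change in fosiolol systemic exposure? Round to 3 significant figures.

0.311

The CYP2C9 pathway (8% of clearance) is reduced to 0.24× activity: 0.08 × 0.24 = 0.0192.
The CYP2E1 pathway (39% of clearance) is boosted to 4.9× activity: 0.39 × 4.9 = 1.911.
The CYP1A2 pathway (16% of clearance) increases to 5.7× activity: 0.16 × 5.7 = 0.912.
Non-CYP routes (37%) are unchanged.
New clearance relative to baseline: 0.0192 + 1.911 + 0.912 + 0.37 = 3.2122.
Systemic exposure ∝ 1/CL: fold-change = 1 / 3.2122 = 0.311.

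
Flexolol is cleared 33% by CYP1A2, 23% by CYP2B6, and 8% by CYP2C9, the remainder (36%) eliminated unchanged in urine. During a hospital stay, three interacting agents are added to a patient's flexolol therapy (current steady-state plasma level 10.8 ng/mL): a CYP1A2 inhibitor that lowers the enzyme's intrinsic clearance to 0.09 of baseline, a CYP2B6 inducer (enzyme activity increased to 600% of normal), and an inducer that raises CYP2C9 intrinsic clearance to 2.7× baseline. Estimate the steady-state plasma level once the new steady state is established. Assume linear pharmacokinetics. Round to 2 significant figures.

CYP1A2: 0.33 × 0.09 = 0.0297
CYP2B6: 0.23 × 6 = 1.38
CYP2C9: 0.08 × 2.7 = 0.216
Other: 0.36 (unchanged)
New clearance relative to baseline: 0.0297 + 1.38 + 0.216 + 0.36 = 1.9857.
Steady-state plasma level ∝ 1/CL: new value = 10.8 / 1.9857 = 5.4 ng/mL.

5.4 ng/mL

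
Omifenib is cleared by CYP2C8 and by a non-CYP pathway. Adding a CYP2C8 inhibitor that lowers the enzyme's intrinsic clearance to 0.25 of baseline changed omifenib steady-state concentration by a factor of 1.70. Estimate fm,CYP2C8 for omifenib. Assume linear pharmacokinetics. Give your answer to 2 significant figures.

Write x for the fraction cleared via CYP2C8. The observed steady-state concentration change means clearance fell to 1/1.70 = 0.5882 of baseline.
Setting x·0.25 + (1 − x) = 0.5882 and solving: x = (0.5882 − 1)/(0.25 − 1) = 0.55.

0.55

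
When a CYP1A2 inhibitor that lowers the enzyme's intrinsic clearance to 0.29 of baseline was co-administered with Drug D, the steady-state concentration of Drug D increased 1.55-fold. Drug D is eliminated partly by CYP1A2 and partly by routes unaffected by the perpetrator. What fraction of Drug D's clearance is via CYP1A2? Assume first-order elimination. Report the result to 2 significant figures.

CL'/CL = 1 / 1.55 = 0.6452
0.29·fm + (1 − fm) = 0.6452
fm = (0.6452 − 1) / (0.29 − 1) = 0.50

0.50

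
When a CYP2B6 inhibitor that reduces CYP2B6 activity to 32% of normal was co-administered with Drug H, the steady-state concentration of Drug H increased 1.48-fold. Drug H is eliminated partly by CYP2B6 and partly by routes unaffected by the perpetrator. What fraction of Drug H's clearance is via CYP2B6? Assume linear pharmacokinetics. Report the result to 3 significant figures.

0.477

Let x = fm,CYP2B6. Because steady-state concentration ∝ 1/CL, relative clearance fell to 1/1.48 = 0.6757.
Setting x·0.32 + (1 − x) = 0.6757 and solving: x = (0.6757 − 1)/(0.32 − 1) = 0.477.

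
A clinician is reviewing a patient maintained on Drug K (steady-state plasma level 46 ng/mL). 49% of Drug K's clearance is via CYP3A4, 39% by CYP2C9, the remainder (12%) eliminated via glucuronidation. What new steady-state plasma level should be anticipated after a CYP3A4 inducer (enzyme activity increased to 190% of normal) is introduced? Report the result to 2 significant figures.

CYP3A4: 0.49 × 1.9 = 0.931
CYP2C9: 0.39 (unchanged)
Other: 0.12 (unchanged)
Relative clearance = 0.931 + 0.39 + 0.12 = 1.441.
Steady-state plasma level ∝ 1/CL, so new value = 46 / 1.441 = 32 ng/mL.

32 ng/mL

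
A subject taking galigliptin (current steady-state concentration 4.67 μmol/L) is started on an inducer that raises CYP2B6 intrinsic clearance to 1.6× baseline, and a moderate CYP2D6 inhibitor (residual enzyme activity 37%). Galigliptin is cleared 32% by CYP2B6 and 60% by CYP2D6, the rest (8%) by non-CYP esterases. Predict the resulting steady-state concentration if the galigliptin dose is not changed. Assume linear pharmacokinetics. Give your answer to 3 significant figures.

5.74 μmol/L

The CYP2B6 pathway (32% of clearance) increases to 1.6× activity: 0.32 × 1.6 = 0.512.
The CYP2D6 pathway (60% of clearance) drops to 0.37× activity: 0.6 × 0.37 = 0.222.
The remaining 8% of clearance is unaffected.
CL_new/CL_old = 0.512 + 0.222 + 0.08 = 0.814.
Steady-state concentration ∝ 1/CL: new value = 4.67 / 0.814 = 5.74 μmol/L.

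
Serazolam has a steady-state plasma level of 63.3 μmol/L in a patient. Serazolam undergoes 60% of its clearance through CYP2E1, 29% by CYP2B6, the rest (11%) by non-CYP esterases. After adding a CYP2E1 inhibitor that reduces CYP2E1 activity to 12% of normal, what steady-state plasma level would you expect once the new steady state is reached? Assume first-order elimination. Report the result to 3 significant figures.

The CYP2E1 pathway (60% of clearance) drops to 0.12× activity: 0.6 × 0.12 = 0.072.
CYP2B6 (29%) and the residual 11% are unaffected.
Relative clearance = 0.072 + 0.29 + 0.11 = 0.472.
New steady-state plasma level = baseline ÷ relative clearance = 63.3 / 0.472 = 134 μmol/L.

134 μmol/L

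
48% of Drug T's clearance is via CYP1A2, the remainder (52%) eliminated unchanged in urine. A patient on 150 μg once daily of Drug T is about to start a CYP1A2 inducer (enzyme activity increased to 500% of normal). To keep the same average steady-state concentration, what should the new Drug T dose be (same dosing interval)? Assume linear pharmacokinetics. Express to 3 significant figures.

438 μg

CYP1A2: 0.48 × 5 = 2.4
Other: 0.52 (unchanged)
Relative clearance = 2.4 + 0.52 = 2.92.
Exposure is unchanged when dose changes in proportion to clearance. New dose = 150 μg × 2.92 = 438 μg.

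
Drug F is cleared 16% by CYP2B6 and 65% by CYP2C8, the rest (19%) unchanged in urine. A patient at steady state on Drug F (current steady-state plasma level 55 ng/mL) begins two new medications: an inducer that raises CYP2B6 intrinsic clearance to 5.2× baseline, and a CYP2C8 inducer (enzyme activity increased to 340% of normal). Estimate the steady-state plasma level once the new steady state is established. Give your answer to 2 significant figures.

17 ng/mL

The CYP2B6 pathway (16% of clearance) rises to 5.2× activity: 0.16 × 5.2 = 0.832.
The CYP2C8 pathway (65% of clearance) rises to 3.4× activity: 0.65 × 3.4 = 2.21.
Non-CYP routes (19%) are unchanged.
New clearance relative to baseline: 0.832 + 2.21 + 0.19 = 3.232.
Steady-state plasma level ∝ 1/CL: new value = 55 / 3.232 = 17 ng/mL.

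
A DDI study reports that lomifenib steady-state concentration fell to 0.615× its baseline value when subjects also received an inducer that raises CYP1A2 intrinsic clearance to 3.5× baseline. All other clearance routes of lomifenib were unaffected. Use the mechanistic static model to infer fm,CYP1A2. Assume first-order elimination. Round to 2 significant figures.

0.25

CL'/CL = 1 / 0.615 = 1.626
3.5·fm + (1 − fm) = 1.626
fm = (1.626 − 1) / (3.5 − 1) = 0.25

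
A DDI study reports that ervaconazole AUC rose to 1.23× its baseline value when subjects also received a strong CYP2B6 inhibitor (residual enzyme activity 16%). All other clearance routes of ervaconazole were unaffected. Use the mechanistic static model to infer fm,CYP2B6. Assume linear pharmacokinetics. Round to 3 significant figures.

0.223

CL'/CL = 1 / 1.23 = 0.813
0.16·fm + (1 − fm) = 0.813
fm = (0.813 − 1) / (0.16 − 1) = 0.223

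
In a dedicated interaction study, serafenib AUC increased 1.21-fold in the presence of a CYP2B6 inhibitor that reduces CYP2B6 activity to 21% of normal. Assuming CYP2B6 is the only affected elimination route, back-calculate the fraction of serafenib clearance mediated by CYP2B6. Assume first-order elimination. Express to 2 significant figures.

0.22

Write x for the fraction cleared via CYP2B6. The observed AUC change means clearance fell to 1/1.21 = 0.8264 of baseline.
Setting x·0.21 + (1 − x) = 0.8264 and solving: x = (0.8264 − 1)/(0.21 − 1) = 0.22.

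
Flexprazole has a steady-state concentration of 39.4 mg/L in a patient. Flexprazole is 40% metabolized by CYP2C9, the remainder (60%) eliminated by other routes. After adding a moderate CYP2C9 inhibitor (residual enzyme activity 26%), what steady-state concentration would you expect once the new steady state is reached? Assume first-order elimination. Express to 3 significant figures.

56.0 mg/L

The CYP2C9 pathway (40% of clearance) drops to 0.26× activity: 0.4 × 0.26 = 0.104.
The remaining 60% of clearance is unaffected.
New clearance relative to baseline: 0.104 + 0.6 = 0.704.
New steady-state concentration = baseline ÷ relative clearance = 39.4 / 0.704 = 56.0 mg/L.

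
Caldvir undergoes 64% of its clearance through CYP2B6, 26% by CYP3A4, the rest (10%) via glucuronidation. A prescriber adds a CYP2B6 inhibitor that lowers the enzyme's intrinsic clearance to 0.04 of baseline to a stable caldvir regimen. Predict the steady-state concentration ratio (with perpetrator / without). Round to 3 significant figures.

The CYP2B6 pathway (64% of clearance) is reduced to 0.04× activity: 0.64 × 0.04 = 0.0256.
CYP3A4 (26%) and the residual 10% are unaffected.
New clearance relative to baseline: 0.0256 + 0.26 + 0.1 = 0.3856.
Steady-state concentration ratio = CL_old/CL_new = 1 / 0.3856 = 2.59.

2.59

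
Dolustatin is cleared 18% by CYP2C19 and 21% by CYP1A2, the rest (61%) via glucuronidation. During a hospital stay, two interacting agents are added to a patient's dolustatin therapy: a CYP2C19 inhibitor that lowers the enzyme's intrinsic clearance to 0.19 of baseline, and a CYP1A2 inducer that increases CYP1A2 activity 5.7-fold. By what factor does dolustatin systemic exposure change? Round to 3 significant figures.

0.543

The CYP2C19 pathway (18% of clearance) is reduced to 0.19× activity: 0.18 × 0.19 = 0.0342.
The CYP1A2 pathway (21% of clearance) rises to 5.7× activity: 0.21 × 5.7 = 1.197.
Non-CYP routes (61%) are unchanged.
CL_new/CL_old = 0.0342 + 1.197 + 0.61 = 1.8412.
Systemic exposure ∝ 1/CL: fold-change = 1 / 1.8412 = 0.543.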